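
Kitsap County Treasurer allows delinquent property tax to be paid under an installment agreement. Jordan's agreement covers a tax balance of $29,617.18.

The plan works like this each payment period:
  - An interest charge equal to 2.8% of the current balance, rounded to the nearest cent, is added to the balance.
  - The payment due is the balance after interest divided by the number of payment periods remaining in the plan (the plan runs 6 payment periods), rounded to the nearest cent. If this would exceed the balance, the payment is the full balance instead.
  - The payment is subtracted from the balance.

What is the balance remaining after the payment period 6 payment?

$0.00

Payment period 1: $29,617.18 +$829.28 interest = $30,446.46; pay $5,074.41 → $25,372.05
Payment period 2: $25,372.05 +$710.42 interest = $26,082.47; pay $5,216.49 → $20,865.98
Payment period 3: $20,865.98 +$584.25 interest = $21,450.23; pay $5,362.56 → $16,087.67
Payment period 4: $16,087.67 +$450.45 interest = $16,538.12; pay $5,512.71 → $11,025.41
Payment period 5: $11,025.41 +$308.71 interest = $11,334.12; pay $5,667.06 → $5,667.06
Payment period 6: $5,667.06 +$158.68 interest = $5,825.74; pay $5,825.74 → $0.00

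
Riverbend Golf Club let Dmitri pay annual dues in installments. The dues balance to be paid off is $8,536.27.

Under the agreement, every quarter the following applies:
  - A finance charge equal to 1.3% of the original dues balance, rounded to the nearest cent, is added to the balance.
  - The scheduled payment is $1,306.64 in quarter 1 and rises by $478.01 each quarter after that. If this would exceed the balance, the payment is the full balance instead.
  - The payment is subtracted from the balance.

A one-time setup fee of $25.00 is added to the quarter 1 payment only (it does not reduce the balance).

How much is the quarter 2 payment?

Quarter 1: opening $8,536.27; interest $110.97 → $8,647.24; payment $1,306.64 (+ $25.00 fee); balance $7,340.60
Quarter 2: opening $7,340.60; interest $110.97 → $7,451.57; payment $1,784.65; balance $5,666.92

$1,784.65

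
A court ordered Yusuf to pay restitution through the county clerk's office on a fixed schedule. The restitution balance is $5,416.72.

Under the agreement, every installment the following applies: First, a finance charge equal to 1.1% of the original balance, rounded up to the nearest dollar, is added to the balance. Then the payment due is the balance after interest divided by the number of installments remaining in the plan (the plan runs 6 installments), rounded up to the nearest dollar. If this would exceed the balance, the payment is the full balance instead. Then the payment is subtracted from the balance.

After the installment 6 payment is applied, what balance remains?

$0.00

Installment 1: opening $5,416.72; interest $60.00 → $5,476.72; payment $913.00; balance $4,563.72
Installment 2: opening $4,563.72; interest $60.00 → $4,623.72; payment $925.00; balance $3,698.72
Installment 3: opening $3,698.72; interest $60.00 → $3,758.72; payment $940.00; balance $2,818.72
Installment 4: opening $2,818.72; interest $60.00 → $2,878.72; payment $960.00; balance $1,918.72
Installment 5: opening $1,918.72; interest $60.00 → $1,978.72; payment $990.00; balance $988.72
Installment 6: opening $988.72; interest $60.00 → $1,048.72; payment $1,048.72; balance $0.00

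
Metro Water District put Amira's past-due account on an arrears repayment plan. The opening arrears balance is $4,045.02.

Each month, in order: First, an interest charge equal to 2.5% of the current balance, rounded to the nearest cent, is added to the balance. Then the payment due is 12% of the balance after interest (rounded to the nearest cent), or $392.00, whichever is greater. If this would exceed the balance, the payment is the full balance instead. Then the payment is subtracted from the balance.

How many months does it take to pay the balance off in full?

12

Month 1: opening $4,045.02; interest $101.13 → $4,146.15; payment $497.54; balance $3,648.61
Month 2: opening $3,648.61; interest $91.22 → $3,739.83; payment $448.78; balance $3,291.05
Month 3: opening $3,291.05; interest $82.28 → $3,373.33; payment $404.80; balance $2,968.53
Month 4: opening $2,968.53; interest $74.21 → $3,042.74; payment $392.00; balance $2,650.74
Month 5: opening $2,650.74; interest $66.27 → $2,717.01; payment $392.00; balance $2,325.01
Month 6: opening $2,325.01; interest $58.13 → $2,383.14; payment $392.00; balance $1,991.14
Month 7: opening $1,991.14; interest $49.78 → $2,040.92; payment $392.00; balance $1,648.92
Month 8: opening $1,648.92; interest $41.22 → $1,690.14; payment $392.00; balance $1,298.14
Month 9: opening $1,298.14; interest $32.45 → $1,330.59; payment $392.00; balance $938.59
Month 10: opening $938.59; interest $23.46 → $962.05; payment $392.00; balance $570.05
Month 11: opening $570.05; interest $14.25 → $584.30; payment $392.00; balance $192.30
Month 12: opening $192.30; interest $4.81 → $197.11; payment $197.11; balance $0.00
Balance reaches $0.00 in month 12.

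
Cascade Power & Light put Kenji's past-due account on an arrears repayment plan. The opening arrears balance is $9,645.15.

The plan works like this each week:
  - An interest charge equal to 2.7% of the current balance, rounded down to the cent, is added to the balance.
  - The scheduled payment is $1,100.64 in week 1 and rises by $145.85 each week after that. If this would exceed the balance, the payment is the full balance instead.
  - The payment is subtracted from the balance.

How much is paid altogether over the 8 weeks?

$10,829.62

Week 1: $9,645.15 +$260.41 interest = $9,905.56; pay $1,100.64 → $8,804.92
Week 2: $8,804.92 +$237.73 interest = $9,042.65; pay $1,246.49 → $7,796.16
Week 3: $7,796.16 +$210.49 interest = $8,006.65; pay $1,392.34 → $6,614.31
Week 4: $6,614.31 +$178.58 interest = $6,792.89; pay $1,538.19 → $5,254.70
Week 5: $5,254.70 +$141.87 interest = $5,396.57; pay $1,684.04 → $3,712.53
Week 6: $3,712.53 +$100.23 interest = $3,812.76; pay $1,829.89 → $1,982.87
Week 7: $1,982.87 +$53.53 interest = $2,036.40; pay $1,975.74 → $60.66
Week 8: $60.66 +$1.63 interest = $62.29; pay $62.29 → $0.00
Total paid: $10,829.62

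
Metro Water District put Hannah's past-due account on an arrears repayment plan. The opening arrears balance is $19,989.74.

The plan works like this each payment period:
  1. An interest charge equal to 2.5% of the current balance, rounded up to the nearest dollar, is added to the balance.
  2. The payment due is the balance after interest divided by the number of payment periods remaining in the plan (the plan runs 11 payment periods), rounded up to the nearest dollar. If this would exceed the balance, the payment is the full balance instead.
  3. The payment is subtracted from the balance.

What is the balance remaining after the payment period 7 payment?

Payment period 1: $19,989.74 +$500.00 interest = $20,489.74; pay $1,863.00 → $18,626.74
Payment period 2: $18,626.74 +$466.00 interest = $19,092.74; pay $1,910.00 → $17,182.74
Payment period 3: $17,182.74 +$430.00 interest = $17,612.74; pay $1,957.00 → $15,655.74
Payment period 4: $15,655.74 +$392.00 interest = $16,047.74; pay $2,006.00 → $14,041.74
Payment period 5: $14,041.74 +$352.00 interest = $14,393.74; pay $2,057.00 → $12,336.74
Payment period 6: $12,336.74 +$309.00 interest = $12,645.74; pay $2,108.00 → $10,537.74
Payment period 7: $10,537.74 +$264.00 interest = $10,801.74; pay $2,161.00 → $8,640.74

$8,640.74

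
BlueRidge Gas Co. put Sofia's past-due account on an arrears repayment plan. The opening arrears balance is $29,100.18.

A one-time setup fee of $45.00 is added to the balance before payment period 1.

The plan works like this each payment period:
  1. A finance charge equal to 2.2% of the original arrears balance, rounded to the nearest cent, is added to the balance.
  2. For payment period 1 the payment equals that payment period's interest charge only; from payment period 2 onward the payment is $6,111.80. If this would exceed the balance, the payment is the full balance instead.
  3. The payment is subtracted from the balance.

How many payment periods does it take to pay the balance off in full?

7

Payment period 1: opening $29,145.18; interest $640.20 → $29,785.38; payment $640.20; balance $29,145.18
Payment period 2: opening $29,145.18; interest $640.20 → $29,785.38; payment $6,111.80; balance $23,673.58
Payment period 3: opening $23,673.58; interest $640.20 → $24,313.78; payment $6,111.80; balance $18,201.98
Payment period 4: opening $18,201.98; interest $640.20 → $18,842.18; payment $6,111.80; balance $12,730.38
Payment period 5: opening $12,730.38; interest $640.20 → $13,370.58; payment $6,111.80; balance $7,258.78
Payment period 6: opening $7,258.78; interest $640.20 → $7,898.98; payment $6,111.80; balance $1,787.18
Payment period 7: opening $1,787.18; interest $640.20 → $2,427.38; payment $2,427.38; balance $0.00
Balance reaches $0.00 in payment period 7.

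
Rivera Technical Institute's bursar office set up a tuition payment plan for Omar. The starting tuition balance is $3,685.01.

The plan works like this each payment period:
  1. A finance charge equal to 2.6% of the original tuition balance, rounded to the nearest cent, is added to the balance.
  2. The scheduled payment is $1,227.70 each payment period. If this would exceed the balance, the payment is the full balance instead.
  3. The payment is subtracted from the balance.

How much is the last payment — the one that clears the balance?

Payment period 1: $3,685.01 +$95.81 interest = $3,780.82; pay $1,227.70 → $2,553.12
Payment period 2: $2,553.12 +$95.81 interest = $2,648.93; pay $1,227.70 → $1,421.23
Payment period 3: $1,421.23 +$95.81 interest = $1,517.04; pay $1,227.70 → $289.34
Payment period 4: $289.34 +$95.81 interest = $385.15; pay $385.15 → $0.00

$385.15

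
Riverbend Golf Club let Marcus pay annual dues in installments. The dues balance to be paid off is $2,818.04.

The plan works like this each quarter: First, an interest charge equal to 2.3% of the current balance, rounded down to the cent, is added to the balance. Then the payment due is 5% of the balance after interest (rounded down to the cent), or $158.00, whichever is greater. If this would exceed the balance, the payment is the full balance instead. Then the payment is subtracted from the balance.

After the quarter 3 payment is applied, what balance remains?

$2,531.99

Quarter 1: opening $2,818.04; interest $64.81 → $2,882.85; payment $158.00; balance $2,724.85
Quarter 2: opening $2,724.85; interest $62.67 → $2,787.52; payment $158.00; balance $2,629.52
Quarter 3: opening $2,629.52; interest $60.47 → $2,689.99; payment $158.00; balance $2,531.99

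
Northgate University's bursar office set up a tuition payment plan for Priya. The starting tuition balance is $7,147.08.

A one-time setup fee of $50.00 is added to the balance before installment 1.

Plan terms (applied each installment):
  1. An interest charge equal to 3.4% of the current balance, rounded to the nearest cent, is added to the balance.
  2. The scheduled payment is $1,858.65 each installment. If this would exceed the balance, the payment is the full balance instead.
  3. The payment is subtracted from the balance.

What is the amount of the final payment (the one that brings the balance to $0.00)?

Installment 1: $7,197.08 +$244.70 interest = $7,441.78; pay $1,858.65 → $5,583.13
Installment 2: $5,583.13 +$189.83 interest = $5,772.96; pay $1,858.65 → $3,914.31
Installment 3: $3,914.31 +$133.09 interest = $4,047.40; pay $1,858.65 → $2,188.75
Installment 4: $2,188.75 +$74.42 interest = $2,263.17; pay $1,858.65 → $404.52
Installment 5: $404.52 +$13.75 interest = $418.27; pay $418.27 → $0.00

$418.27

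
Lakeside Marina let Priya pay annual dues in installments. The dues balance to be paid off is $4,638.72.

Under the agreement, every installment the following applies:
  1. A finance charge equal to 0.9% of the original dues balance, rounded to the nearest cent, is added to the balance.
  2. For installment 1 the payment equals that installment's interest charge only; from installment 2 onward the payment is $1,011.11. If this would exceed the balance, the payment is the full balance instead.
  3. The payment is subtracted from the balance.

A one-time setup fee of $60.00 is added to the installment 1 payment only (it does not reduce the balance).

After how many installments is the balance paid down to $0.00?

Installment 1: opening $4,638.72; interest $41.75 → $4,680.47; payment $41.75 (+ $60.00 fee); balance $4,638.72
Installment 2: opening $4,638.72; interest $41.75 → $4,680.47; payment $1,011.11; balance $3,669.36
Installment 3: opening $3,669.36; interest $41.75 → $3,711.11; payment $1,011.11; balance $2,700.00
Installment 4: opening $2,700.00; interest $41.75 → $2,741.75; payment $1,011.11; balance $1,730.64
Installment 5: opening $1,730.64; interest $41.75 → $1,772.39; payment $1,011.11; balance $761.28
Installment 6: opening $761.28; interest $41.75 → $803.03; payment $803.03; balance $0.00
Balance reaches $0.00 in installment 6.

6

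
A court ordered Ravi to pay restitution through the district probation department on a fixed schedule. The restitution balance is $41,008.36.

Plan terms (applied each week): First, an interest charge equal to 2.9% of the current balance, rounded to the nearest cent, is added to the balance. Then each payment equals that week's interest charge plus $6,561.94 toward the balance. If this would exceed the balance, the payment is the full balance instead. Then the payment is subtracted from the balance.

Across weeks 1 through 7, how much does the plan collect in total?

$45,336.83

Week 1: opening $41,008.36; interest $1,189.24 → $42,197.60; payment $7,751.18; balance $34,446.42
Week 2: opening $34,446.42; interest $998.95 → $35,445.37; payment $7,560.89; balance $27,884.48
Week 3: opening $27,884.48; interest $808.65 → $28,693.13; payment $7,370.59; balance $21,322.54
Week 4: opening $21,322.54; interest $618.35 → $21,940.89; payment $7,180.29; balance $14,760.60
Week 5: opening $14,760.60; interest $428.06 → $15,188.66; payment $6,990.00; balance $8,198.66
Week 6: opening $8,198.66; interest $237.76 → $8,436.42; payment $6,799.70; balance $1,636.72
Week 7: opening $1,636.72; interest $47.46 → $1,684.18; payment $1,684.18; balance $0.00
Total paid: $45,336.83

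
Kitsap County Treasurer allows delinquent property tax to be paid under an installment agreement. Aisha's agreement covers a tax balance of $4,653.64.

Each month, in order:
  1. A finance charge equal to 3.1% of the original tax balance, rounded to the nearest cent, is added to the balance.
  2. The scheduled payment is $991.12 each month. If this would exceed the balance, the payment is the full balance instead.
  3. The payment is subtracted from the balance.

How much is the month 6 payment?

Month 1: $4,653.64 +$144.26 interest = $4,797.90; pay $991.12 → $3,806.78
Month 2: $3,806.78 +$144.26 interest = $3,951.04; pay $991.12 → $2,959.92
Month 3: $2,959.92 +$144.26 interest = $3,104.18; pay $991.12 → $2,113.06
Month 4: $2,113.06 +$144.26 interest = $2,257.32; pay $991.12 → $1,266.20
Month 5: $1,266.20 +$144.26 interest = $1,410.46; pay $991.12 → $419.34
Month 6: $419.34 +$144.26 interest = $563.60; pay $563.60 → $0.00

$563.60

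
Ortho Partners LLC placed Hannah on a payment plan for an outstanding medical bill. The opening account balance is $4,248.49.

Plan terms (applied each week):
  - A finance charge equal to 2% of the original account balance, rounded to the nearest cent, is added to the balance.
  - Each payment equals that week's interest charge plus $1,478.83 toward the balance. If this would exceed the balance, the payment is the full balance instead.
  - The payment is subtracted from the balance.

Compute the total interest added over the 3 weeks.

# | Opening | Interest | Payment | End bal
1 | $4,248.49 | $84.97 | $1,563.80 | $2,769.66
2 | $2,769.66 | $84.97 | $1,563.80 | $1,290.83
3 | $1,290.83 | $84.97 | $1,375.80 | $0.00
Total interest: $84.97 + $84.97 + $84.97 = $254.91

$254.91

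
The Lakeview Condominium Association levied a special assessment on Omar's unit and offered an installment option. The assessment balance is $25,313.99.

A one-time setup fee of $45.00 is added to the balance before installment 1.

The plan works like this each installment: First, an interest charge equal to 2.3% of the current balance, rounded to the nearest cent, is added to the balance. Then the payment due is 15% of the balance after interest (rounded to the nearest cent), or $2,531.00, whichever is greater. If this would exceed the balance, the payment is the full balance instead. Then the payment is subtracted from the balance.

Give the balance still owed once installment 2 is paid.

$19,174.37

Installment 1: opening $25,358.99; interest $583.26 → $25,942.25; payment $3,891.34; balance $22,050.91
Installment 2: opening $22,050.91; interest $507.17 → $22,558.08; payment $3,383.71; balance $19,174.37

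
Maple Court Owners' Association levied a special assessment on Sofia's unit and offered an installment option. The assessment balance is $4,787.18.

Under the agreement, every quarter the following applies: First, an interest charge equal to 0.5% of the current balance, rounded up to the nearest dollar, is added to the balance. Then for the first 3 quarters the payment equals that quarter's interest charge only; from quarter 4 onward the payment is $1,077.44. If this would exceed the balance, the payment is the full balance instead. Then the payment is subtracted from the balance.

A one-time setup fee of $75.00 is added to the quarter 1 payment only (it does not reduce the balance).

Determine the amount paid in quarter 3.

$24.00

Quarter 1: opening $4,787.18; interest $24.00 → $4,811.18; payment $24.00 (+ $75.00 fee); balance $4,787.18
Quarter 2: opening $4,787.18; interest $24.00 → $4,811.18; payment $24.00; balance $4,787.18
Quarter 3: opening $4,787.18; interest $24.00 → $4,811.18; payment $24.00; balance $4,787.18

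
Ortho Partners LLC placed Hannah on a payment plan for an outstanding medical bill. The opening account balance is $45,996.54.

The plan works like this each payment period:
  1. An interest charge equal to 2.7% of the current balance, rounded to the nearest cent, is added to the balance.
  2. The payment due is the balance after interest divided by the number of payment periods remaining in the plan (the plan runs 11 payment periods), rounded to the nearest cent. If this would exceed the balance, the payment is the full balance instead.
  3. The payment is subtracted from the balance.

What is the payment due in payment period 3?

Payment period 1: $45,996.54 +$1,241.91 interest = $47,238.45; pay $4,294.40 → $42,944.05
Payment period 2: $42,944.05 +$1,159.49 interest = $44,103.54; pay $4,410.35 → $39,693.19
Payment period 3: $39,693.19 +$1,071.72 interest = $40,764.91; pay $4,529.43 → $36,235.48

$4,529.43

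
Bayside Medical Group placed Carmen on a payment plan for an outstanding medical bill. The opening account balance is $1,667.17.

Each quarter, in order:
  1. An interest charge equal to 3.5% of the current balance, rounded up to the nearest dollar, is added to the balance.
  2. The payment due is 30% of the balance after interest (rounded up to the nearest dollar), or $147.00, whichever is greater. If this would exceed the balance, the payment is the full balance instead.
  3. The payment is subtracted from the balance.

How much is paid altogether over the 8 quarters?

$1,861.17

Quarter 1: $1,667.17 +$59.00 interest = $1,726.17; pay $518.00 → $1,208.17
Quarter 2: $1,208.17 +$43.00 interest = $1,251.17; pay $376.00 → $875.17
Quarter 3: $875.17 +$31.00 interest = $906.17; pay $272.00 → $634.17
Quarter 4: $634.17 +$23.00 interest = $657.17; pay $198.00 → $459.17
Quarter 5: $459.17 +$17.00 interest = $476.17; pay $147.00 → $329.17
Quarter 6: $329.17 +$12.00 interest = $341.17; pay $147.00 → $194.17
Quarter 7: $194.17 +$7.00 interest = $201.17; pay $147.00 → $54.17
Quarter 8: $54.17 +$2.00 interest = $56.17; pay $56.17 → $0.00
Total paid: $1,861.17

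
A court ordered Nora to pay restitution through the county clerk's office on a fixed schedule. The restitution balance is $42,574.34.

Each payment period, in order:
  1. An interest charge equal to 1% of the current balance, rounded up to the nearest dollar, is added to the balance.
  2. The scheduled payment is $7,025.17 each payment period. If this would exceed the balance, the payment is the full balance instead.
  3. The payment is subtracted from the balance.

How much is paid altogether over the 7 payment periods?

$44,148.34

Payment period 1: $42,574.34 +$426.00 interest = $43,000.34; pay $7,025.17 → $35,975.17
Payment period 2: $35,975.17 +$360.00 interest = $36,335.17; pay $7,025.17 → $29,310.00
Payment period 3: $29,310.00 +$294.00 interest = $29,604.00; pay $7,025.17 → $22,578.83
Payment period 4: $22,578.83 +$226.00 interest = $22,804.83; pay $7,025.17 → $15,779.66
Payment period 5: $15,779.66 +$158.00 interest = $15,937.66; pay $7,025.17 → $8,912.49
Payment period 6: $8,912.49 +$90.00 interest = $9,002.49; pay $7,025.17 → $1,977.32
Payment period 7: $1,977.32 +$20.00 interest = $1,997.32; pay $1,997.32 → $0.00
Total paid: $44,148.34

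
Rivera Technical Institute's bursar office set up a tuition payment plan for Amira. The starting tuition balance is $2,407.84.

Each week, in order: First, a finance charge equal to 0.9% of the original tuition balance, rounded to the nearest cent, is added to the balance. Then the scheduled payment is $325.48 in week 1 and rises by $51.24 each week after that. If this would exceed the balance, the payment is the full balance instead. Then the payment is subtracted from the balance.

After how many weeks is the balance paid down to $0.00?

Week 1: $2,407.84 +$21.67 interest = $2,429.51; pay $325.48 → $2,104.03
Week 2: $2,104.03 +$21.67 interest = $2,125.70; pay $376.72 → $1,748.98
Week 3: $1,748.98 +$21.67 interest = $1,770.65; pay $427.96 → $1,342.69
Week 4: $1,342.69 +$21.67 interest = $1,364.36; pay $479.20 → $885.16
Week 5: $885.16 +$21.67 interest = $906.83; pay $530.44 → $376.39
Week 6: $376.39 +$21.67 interest = $398.06; pay $398.06 → $0.00
Balance reaches $0.00 in week 6.

6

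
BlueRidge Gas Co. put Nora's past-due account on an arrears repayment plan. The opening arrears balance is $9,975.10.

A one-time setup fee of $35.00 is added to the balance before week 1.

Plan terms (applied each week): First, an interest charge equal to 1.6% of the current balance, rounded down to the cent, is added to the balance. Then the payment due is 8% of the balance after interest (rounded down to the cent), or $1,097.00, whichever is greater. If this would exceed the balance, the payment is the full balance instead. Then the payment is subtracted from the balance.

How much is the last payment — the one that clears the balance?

$1,034.54

Week 1: $10,010.10 +$160.16 interest = $10,170.26; pay $1,097.00 → $9,073.26
Week 2: $9,073.26 +$145.17 interest = $9,218.43; pay $1,097.00 → $8,121.43
Week 3: $8,121.43 +$129.94 interest = $8,251.37; pay $1,097.00 → $7,154.37
Week 4: $7,154.37 +$114.46 interest = $7,268.83; pay $1,097.00 → $6,171.83
Week 5: $6,171.83 +$98.74 interest = $6,270.57; pay $1,097.00 → $5,173.57
Week 6: $5,173.57 +$82.77 interest = $5,256.34; pay $1,097.00 → $4,159.34
Week 7: $4,159.34 +$66.54 interest = $4,225.88; pay $1,097.00 → $3,128.88
Week 8: $3,128.88 +$50.06 interest = $3,178.94; pay $1,097.00 → $2,081.94
Week 9: $2,081.94 +$33.31 interest = $2,115.25; pay $1,097.00 → $1,018.25
Week 10: $1,018.25 +$16.29 interest = $1,034.54; pay $1,034.54 → $0.00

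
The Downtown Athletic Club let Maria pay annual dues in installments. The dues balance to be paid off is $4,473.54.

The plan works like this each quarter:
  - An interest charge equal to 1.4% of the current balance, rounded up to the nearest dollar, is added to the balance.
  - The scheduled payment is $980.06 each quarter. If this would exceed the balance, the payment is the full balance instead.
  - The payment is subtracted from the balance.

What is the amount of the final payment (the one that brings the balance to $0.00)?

Quarter 1: opening $4,473.54; interest $63.00 → $4,536.54; payment $980.06; balance $3,556.48
Quarter 2: opening $3,556.48; interest $50.00 → $3,606.48; payment $980.06; balance $2,626.42
Quarter 3: opening $2,626.42; interest $37.00 → $2,663.42; payment $980.06; balance $1,683.36
Quarter 4: opening $1,683.36; interest $24.00 → $1,707.36; payment $980.06; balance $727.30
Quarter 5: opening $727.30; interest $11.00 → $738.30; payment $738.30; balance $0.00

$738.30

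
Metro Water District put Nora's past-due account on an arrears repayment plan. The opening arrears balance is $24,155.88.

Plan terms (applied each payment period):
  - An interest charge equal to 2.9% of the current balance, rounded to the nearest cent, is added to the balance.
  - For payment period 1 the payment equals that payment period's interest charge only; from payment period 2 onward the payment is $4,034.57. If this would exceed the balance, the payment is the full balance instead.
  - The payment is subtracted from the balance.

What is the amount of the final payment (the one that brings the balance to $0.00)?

# | Opening | Interest | Payment | End bal
1 | $24,155.88 | $700.52 | $700.52 | $24,155.88
2 | $24,155.88 | $700.52 | $4,034.57 | $20,821.83
3 | $20,821.83 | $603.83 | $4,034.57 | $17,391.09
4 | $17,391.09 | $504.34 | $4,034.57 | $13,860.86
5 | $13,860.86 | $401.96 | $4,034.57 | $10,228.25
6 | $10,228.25 | $296.62 | $4,034.57 | $6,490.30
7 | $6,490.30 | $188.22 | $4,034.57 | $2,643.95
8 | $2,643.95 | $76.67 | $2,720.62 | $0.00

$2,720.62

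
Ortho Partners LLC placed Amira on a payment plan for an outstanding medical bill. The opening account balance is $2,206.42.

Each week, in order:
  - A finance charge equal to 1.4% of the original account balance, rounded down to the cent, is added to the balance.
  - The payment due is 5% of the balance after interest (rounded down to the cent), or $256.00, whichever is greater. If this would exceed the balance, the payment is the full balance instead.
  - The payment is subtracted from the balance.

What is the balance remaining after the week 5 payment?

$1,080.82

Week 1: $2,206.42 +$30.88 interest = $2,237.30; pay $256.00 → $1,981.30
Week 2: $1,981.30 +$30.88 interest = $2,012.18; pay $256.00 → $1,756.18
Week 3: $1,756.18 +$30.88 interest = $1,787.06; pay $256.00 → $1,531.06
Week 4: $1,531.06 +$30.88 interest = $1,561.94; pay $256.00 → $1,305.94
Week 5: $1,305.94 +$30.88 interest = $1,336.82; pay $256.00 → $1,080.82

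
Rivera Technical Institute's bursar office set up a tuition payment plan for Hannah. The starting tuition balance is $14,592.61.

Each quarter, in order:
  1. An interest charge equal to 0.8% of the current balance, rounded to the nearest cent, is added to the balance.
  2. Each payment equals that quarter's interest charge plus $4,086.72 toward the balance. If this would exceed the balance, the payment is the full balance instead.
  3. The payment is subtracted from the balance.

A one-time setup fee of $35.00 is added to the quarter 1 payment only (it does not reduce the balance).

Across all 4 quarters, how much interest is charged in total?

$270.80

Quarter 1: opening $14,592.61; interest $116.74 → $14,709.35; payment $4,203.46 (+ $35.00 fee); balance $10,505.89
Quarter 2: opening $10,505.89; interest $84.05 → $10,589.94; payment $4,170.77; balance $6,419.17
Quarter 3: opening $6,419.17; interest $51.35 → $6,470.52; payment $4,138.07; balance $2,332.45
Quarter 4: opening $2,332.45; interest $18.66 → $2,351.11; payment $2,351.11; balance $0.00
Total interest: $116.74 + $84.05 + $51.35 + $18.66 = $270.80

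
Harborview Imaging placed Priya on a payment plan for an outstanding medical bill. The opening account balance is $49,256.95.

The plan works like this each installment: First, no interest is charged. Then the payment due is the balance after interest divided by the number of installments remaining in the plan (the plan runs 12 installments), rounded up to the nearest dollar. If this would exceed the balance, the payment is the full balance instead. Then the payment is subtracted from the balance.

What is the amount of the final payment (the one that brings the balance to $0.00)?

$4,103.95

# | Opening | Payment | End bal
1 | $49,256.95 | $4,105.00 | $45,151.95
2 | $45,151.95 | $4,105.00 | $41,046.95
3 | $41,046.95 | $4,105.00 | $36,941.95
4 | $36,941.95 | $4,105.00 | $32,836.95
5 | $32,836.95 | $4,105.00 | $28,731.95
6 | $28,731.95 | $4,105.00 | $24,626.95
7 | $24,626.95 | $4,105.00 | $20,521.95
8 | $20,521.95 | $4,105.00 | $16,416.95
9 | $16,416.95 | $4,105.00 | $12,311.95
10 | $12,311.95 | $4,104.00 | $8,207.95
11 | $8,207.95 | $4,104.00 | $4,103.95
12 | $4,103.95 | $4,103.95 | $0.00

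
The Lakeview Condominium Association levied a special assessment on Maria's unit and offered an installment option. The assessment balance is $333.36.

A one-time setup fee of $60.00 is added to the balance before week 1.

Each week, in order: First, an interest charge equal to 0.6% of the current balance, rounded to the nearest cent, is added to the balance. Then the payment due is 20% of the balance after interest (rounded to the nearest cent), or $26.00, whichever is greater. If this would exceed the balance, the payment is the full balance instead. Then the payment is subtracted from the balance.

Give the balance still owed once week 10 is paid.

$4.54

Week 1: $393.36 +$2.36 interest = $395.72; pay $79.14 → $316.58
Week 2: $316.58 +$1.90 interest = $318.48; pay $63.70 → $254.78
Week 3: $254.78 +$1.53 interest = $256.31; pay $51.26 → $205.05
Week 4: $205.05 +$1.23 interest = $206.28; pay $41.26 → $165.02
Week 5: $165.02 +$0.99 interest = $166.01; pay $33.20 → $132.81
Week 6: $132.81 +$0.80 interest = $133.61; pay $26.72 → $106.89
Week 7: $106.89 +$0.64 interest = $107.53; pay $26.00 → $81.53
Week 8: $81.53 +$0.49 interest = $82.02; pay $26.00 → $56.02
Week 9: $56.02 +$0.34 interest = $56.36; pay $26.00 → $30.36
Week 10: $30.36 +$0.18 interest = $30.54; pay $26.00 → $4.54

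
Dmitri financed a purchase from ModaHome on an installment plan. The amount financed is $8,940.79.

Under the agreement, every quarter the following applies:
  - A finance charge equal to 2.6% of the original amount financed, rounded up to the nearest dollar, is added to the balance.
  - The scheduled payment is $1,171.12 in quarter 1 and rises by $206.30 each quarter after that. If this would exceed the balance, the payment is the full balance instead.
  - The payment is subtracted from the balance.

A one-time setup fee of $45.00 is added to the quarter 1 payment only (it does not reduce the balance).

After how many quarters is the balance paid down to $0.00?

Quarter 1: $8,940.79 +$233.00 interest = $9,173.79; pay $1,171.12 (+ $45.00 fee) → $8,002.67
Quarter 2: $8,002.67 +$233.00 interest = $8,235.67; pay $1,377.42 → $6,858.25
Quarter 3: $6,858.25 +$233.00 interest = $7,091.25; pay $1,583.72 → $5,507.53
Quarter 4: $5,507.53 +$233.00 interest = $5,740.53; pay $1,790.02 → $3,950.51
Quarter 5: $3,950.51 +$233.00 interest = $4,183.51; pay $1,996.32 → $2,187.19
Quarter 6: $2,187.19 +$233.00 interest = $2,420.19; pay $2,202.62 → $217.57
Quarter 7: $217.57 +$233.00 interest = $450.57; pay $450.57 → $0.00
Balance reaches $0.00 in quarter 7.

7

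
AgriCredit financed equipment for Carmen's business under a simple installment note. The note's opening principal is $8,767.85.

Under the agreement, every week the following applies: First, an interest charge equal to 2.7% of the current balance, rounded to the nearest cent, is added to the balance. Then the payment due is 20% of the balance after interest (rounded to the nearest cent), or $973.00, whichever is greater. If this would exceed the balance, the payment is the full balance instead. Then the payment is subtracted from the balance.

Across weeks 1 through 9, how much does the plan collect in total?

$9,789.53

Week 1: opening $8,767.85; interest $236.73 → $9,004.58; payment $1,800.92; balance $7,203.66
Week 2: opening $7,203.66; interest $194.50 → $7,398.16; payment $1,479.63; balance $5,918.53
Week 3: opening $5,918.53; interest $159.80 → $6,078.33; payment $1,215.67; balance $4,862.66
Week 4: opening $4,862.66; interest $131.29 → $4,993.95; payment $998.79; balance $3,995.16
Week 5: opening $3,995.16; interest $107.87 → $4,103.03; payment $973.00; balance $3,130.03
Week 6: opening $3,130.03; interest $84.51 → $3,214.54; payment $973.00; balance $2,241.54
Week 7: opening $2,241.54; interest $60.52 → $2,302.06; payment $973.00; balance $1,329.06
Week 8: opening $1,329.06; interest $35.88 → $1,364.94; payment $973.00; balance $391.94
Week 9: opening $391.94; interest $10.58 → $402.52; payment $402.52; balance $0.00
Total paid: $9,789.53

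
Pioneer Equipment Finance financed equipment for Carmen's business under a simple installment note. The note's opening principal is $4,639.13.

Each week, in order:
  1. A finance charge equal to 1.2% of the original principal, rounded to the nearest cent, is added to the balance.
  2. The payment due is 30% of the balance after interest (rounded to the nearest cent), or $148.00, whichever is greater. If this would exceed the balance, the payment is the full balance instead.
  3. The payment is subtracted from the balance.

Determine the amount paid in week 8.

$167.08

Week 1: $4,639.13 +$55.67 interest = $4,694.80; pay $1,408.44 → $3,286.36
Week 2: $3,286.36 +$55.67 interest = $3,342.03; pay $1,002.61 → $2,339.42
Week 3: $2,339.42 +$55.67 interest = $2,395.09; pay $718.53 → $1,676.56
Week 4: $1,676.56 +$55.67 interest = $1,732.23; pay $519.67 → $1,212.56
Week 5: $1,212.56 +$55.67 interest = $1,268.23; pay $380.47 → $887.76
Week 6: $887.76 +$55.67 interest = $943.43; pay $283.03 → $660.40
Week 7: $660.40 +$55.67 interest = $716.07; pay $214.82 → $501.25
Week 8: $501.25 +$55.67 interest = $556.92; pay $167.08 → $389.84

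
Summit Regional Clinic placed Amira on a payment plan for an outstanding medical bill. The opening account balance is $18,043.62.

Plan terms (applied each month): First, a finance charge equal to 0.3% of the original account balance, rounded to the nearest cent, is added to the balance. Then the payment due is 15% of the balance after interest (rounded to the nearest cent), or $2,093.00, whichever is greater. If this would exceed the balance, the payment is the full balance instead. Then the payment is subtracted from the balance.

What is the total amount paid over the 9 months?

$18,530.79

Month 1: opening $18,043.62; interest $54.13 → $18,097.75; payment $2,714.66; balance $15,383.09
Month 2: opening $15,383.09; interest $54.13 → $15,437.22; payment $2,315.58; balance $13,121.64
Month 3: opening $13,121.64; interest $54.13 → $13,175.77; payment $2,093.00; balance $11,082.77
Month 4: opening $11,082.77; interest $54.13 → $11,136.90; payment $2,093.00; balance $9,043.90
Month 5: opening $9,043.90; interest $54.13 → $9,098.03; payment $2,093.00; balance $7,005.03
Month 6: opening $7,005.03; interest $54.13 → $7,059.16; payment $2,093.00; balance $4,966.16
Month 7: opening $4,966.16; interest $54.13 → $5,020.29; payment $2,093.00; balance $2,927.29
Month 8: opening $2,927.29; interest $54.13 → $2,981.42; payment $2,093.00; balance $888.42
Month 9: opening $888.42; interest $54.13 → $942.55; payment $942.55; balance $0.00
Total paid: $18,530.79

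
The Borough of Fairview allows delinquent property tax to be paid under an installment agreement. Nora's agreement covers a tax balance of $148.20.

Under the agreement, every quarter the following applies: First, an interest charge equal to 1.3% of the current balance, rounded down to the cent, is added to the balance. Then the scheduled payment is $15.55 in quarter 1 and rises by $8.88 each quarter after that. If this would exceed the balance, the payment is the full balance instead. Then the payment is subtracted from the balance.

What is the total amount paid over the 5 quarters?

Quarter 1: $148.20 +$1.92 interest = $150.12; pay $15.55 → $134.57
Quarter 2: $134.57 +$1.74 interest = $136.31; pay $24.43 → $111.88
Quarter 3: $111.88 +$1.45 interest = $113.33; pay $33.31 → $80.02
Quarter 4: $80.02 +$1.04 interest = $81.06; pay $42.19 → $38.87
Quarter 5: $38.87 +$0.50 interest = $39.37; pay $39.37 → $0.00
Total paid: $154.85

$154.85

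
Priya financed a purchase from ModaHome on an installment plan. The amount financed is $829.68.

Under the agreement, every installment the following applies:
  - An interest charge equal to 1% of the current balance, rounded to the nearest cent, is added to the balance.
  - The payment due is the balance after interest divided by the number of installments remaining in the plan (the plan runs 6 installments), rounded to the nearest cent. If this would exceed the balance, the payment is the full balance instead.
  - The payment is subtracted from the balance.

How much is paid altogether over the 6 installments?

$859.20

# | Opening | Interest | Payment | End bal
1 | $829.68 | $8.30 | $139.66 | $698.32
2 | $698.32 | $6.98 | $141.06 | $564.24
3 | $564.24 | $5.64 | $142.47 | $427.41
4 | $427.41 | $4.27 | $143.89 | $287.79
5 | $287.79 | $2.88 | $145.34 | $145.33
6 | $145.33 | $1.45 | $146.78 | $0.00
Total paid: $859.20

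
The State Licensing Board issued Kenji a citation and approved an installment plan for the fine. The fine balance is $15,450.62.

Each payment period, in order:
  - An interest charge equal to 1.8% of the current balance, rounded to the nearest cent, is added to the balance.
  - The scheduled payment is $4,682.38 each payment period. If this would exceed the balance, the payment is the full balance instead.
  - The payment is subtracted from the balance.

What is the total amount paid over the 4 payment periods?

$16,081.66

# | Opening | Interest | Payment | End bal
1 | $15,450.62 | $278.11 | $4,682.38 | $11,046.35
2 | $11,046.35 | $198.83 | $4,682.38 | $6,562.80
3 | $6,562.80 | $118.13 | $4,682.38 | $1,998.55
4 | $1,998.55 | $35.97 | $2,034.52 | $0.00
Total paid: $16,081.66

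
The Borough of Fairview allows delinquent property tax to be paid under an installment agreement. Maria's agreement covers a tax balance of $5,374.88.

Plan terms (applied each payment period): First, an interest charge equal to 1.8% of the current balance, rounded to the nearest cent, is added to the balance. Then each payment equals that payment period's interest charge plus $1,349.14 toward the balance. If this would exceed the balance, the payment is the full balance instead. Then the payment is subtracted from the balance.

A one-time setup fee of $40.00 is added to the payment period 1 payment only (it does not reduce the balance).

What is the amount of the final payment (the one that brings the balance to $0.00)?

Payment period 1: opening $5,374.88; interest $96.75 → $5,471.63; payment $1,445.89 (+ $40.00 fee); balance $4,025.74
Payment period 2: opening $4,025.74; interest $72.46 → $4,098.20; payment $1,421.60; balance $2,676.60
Payment period 3: opening $2,676.60; interest $48.18 → $2,724.78; payment $1,397.32; balance $1,327.46
Payment period 4: opening $1,327.46; interest $23.89 → $1,351.35; payment $1,351.35; balance $0.00

$1,351.35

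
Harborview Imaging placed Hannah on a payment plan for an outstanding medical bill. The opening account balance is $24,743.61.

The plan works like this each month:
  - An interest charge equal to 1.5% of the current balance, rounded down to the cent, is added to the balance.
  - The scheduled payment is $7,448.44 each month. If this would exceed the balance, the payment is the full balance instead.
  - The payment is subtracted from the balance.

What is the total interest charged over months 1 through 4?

Month 1: $24,743.61 +$371.15 interest = $25,114.76; pay $7,448.44 → $17,666.32
Month 2: $17,666.32 +$264.99 interest = $17,931.31; pay $7,448.44 → $10,482.87
Month 3: $10,482.87 +$157.24 interest = $10,640.11; pay $7,448.44 → $3,191.67
Month 4: $3,191.67 +$47.87 interest = $3,239.54; pay $3,239.54 → $0.00
Total interest: $371.15 + $264.99 + $157.24 + $47.87 = $841.25

$841.25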